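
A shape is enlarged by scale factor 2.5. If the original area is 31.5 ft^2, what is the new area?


Linear scale factor k = 2.5
Original area = 31.5 ft^2
Rule: under a linear scaling by k, areas scale by k^2.
k^2 = 2.5^2 = 6.25
New area = 31.5 * 6.25
New area = 196.875
196.875 ft^2


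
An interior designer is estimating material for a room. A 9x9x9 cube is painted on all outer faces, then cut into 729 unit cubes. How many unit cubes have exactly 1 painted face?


Large cube: 9 x 9 x 9, cut into unit cubes.
n = 9, so n - 2 = 7
Cubes with 1 painted face lie in the interior of each face.
A cube has 6 faces; each contributes (n - 2)^2 = 49 such cubes.
Count = 6 * 49 = 294
294 unit cubes


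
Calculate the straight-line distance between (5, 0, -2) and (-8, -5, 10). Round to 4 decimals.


3D distance between two points
P1 = (5, 0, -2), P2 = (-8, -5, 10)
Formula: d = sqrt((x2-x1)^2 + (y2-y1)^2 + (z2-z1)^2)
dx = -8 - 5 = -13
dy = -5 - 0 = -5
dz = 10 - -2 = 12
dx^2 + dy^2 + dz^2 = 169 + 25 + 144 = 338
d = sqrt(338)
d = 18.3848
18.3848 units


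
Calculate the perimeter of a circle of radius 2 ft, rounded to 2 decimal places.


Shape: circle
Radius r = 2 ft
Formula: C = 2 * pi * r
C = 2 * pi * 2
C = 4 * pi
C = 12.57
12.57 ft


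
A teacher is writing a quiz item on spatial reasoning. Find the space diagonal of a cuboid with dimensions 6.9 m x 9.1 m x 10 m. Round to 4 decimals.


Shape: rectangular box (space diagonal)
l = 6.9 m, w = 9.1 m, h = 10 m
Visualize: the diagonal of the base, then a right triangle with that diagonal and the height.
Formula: d = sqrt(l^2 + w^2 + h^2)
l^2 + w^2 + h^2 = 47.61 + 82.81 + 100 = 230.42
d = sqrt(230.42)
d = 15.1796
15.1796 m


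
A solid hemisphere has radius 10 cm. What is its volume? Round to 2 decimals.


Shape: hemisphere (half of a sphere)
Radius r = 10 cm
Formula: V = (1/2) * (4/3) * pi * r^3 = (2/3) * pi * r^3
r^3 = 1000
(2/3) * 1000 = 666.666667
V = 666.666667 * pi
V = 2094.4
2094.4 cm^3


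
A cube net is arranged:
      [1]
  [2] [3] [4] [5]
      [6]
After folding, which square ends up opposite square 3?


Net: cross layout. Take square 3 as the base (bottom).
Fold the four squares in the horizontal row up around 3: 2 -> left, 4 -> right, 5 wraps to the top.
Fold 1 and 6 up from 3: 1 -> back, 6 -> front.
Opposite pairs are therefore: (1, 6), (2, 4), (3, 5).
Face 3 is opposite face 5.
face 5


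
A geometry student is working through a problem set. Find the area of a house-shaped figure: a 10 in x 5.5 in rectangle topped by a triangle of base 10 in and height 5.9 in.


Composite shape: rectangle + triangle
Rectangle area = 10 * 5.5 = 55
Triangle area = 0.5 * 10 * 5.9 = 29.5
Total = 55 + 29.5
Total = 84.5
84.5 in^2


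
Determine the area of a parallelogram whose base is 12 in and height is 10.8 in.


Shape: parallelogram
Base b = 12 in, Height h = 10.8 in
Formula: A = b * h
A = 12 * 10.8
A = 129.6
129.6 in^2


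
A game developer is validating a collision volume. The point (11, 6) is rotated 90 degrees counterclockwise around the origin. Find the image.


Transformation: rotation about the origin
Original point: (11, 6)
Rule for 90 deg counterclockwise: (x, y) -> (-y, x)
Apply: (11, 6) -> (-6, 11)
(-6, 11)


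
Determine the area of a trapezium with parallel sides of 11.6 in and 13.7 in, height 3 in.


Shape: trapezoid
Parallel sides a = 11.6 in, b = 13.7 in; Height h = 3 in
Formula: A = (a + b) * h / 2
a + b = 11.6 + 13.7 = 25.3
A = 25.3 * 3 / 2
A = 75.9 / 2
A = 37.95
37.95 in^2


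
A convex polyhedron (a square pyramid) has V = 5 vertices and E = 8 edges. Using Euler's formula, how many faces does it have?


Polyhedron: square pyramid
Euler's formula for convex polyhedra: V - E + F = 2
Given: V = 5 vertices and E = 8 edges
Solve for F:
F = 2 + E - V = 2 + 8 - 5 = 5
5 faces


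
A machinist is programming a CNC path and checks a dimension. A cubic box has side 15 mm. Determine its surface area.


Shape: cube
Side s = 15 mm
A cube has 6 square faces.
Formula: SA = 6 * s^2
s^2 = 225
SA = 6 * 225
SA = 1350
1350 mm^2


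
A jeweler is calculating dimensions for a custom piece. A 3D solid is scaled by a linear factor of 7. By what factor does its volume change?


Linear scale factor k = 7
Rule: under a linear scaling by k, volumes scale by k^3.
k^3 = 7 * 7 * 7
k^3 = 49 * 7
k^3 = 343
Volume scales by a factor of 343.
343 (dimensionless)


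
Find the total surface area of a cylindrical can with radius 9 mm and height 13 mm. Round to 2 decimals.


Shape: closed cylinder
Radius r = 9 mm, Height h = 13 mm
Formula: SA = 2*pi*r^2 + 2*pi*r*h = 2*pi*r*(r + h)
r + h = 22
2 * r * (r + h) = 2 * 9 * 22 = 396
SA = 396 * pi
SA = 1244.07
1244.07 mm^2


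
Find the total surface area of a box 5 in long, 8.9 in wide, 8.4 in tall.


Shape: rectangular prism
l = 5 in, w = 8.9 in, h = 8.4 in
Formula: SA = 2(lw + lh + wh)
lw = 44.5, lh = 42, wh = 74.76
lw + lh + wh = 161.26
SA = 2 * 161.26
SA = 322.52
322.52 in^2


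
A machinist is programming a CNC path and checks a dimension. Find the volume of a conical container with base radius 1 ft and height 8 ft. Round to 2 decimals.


Shape: cone
Radius r = 1 ft, Height h = 8 ft
Formula: V = (1/3) * pi * r^2 * h
r^2 = 1
pi * r^2 * h = pi * 1 * 8 = 8 * pi
V = 8 * pi / 3
V = 8.38
8.38 ft^3


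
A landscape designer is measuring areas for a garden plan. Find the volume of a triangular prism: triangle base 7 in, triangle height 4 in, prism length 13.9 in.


Shape: triangular prism
Triangle base = 7 in, triangle height = 4 in, prism length L = 13.9 in
Formula: V = (1/2 * b * h_tri) * L
Cross-section area = 0.5 * 7 * 4 = 14
V = 14 * 13.9
V = 194.6
194.6 in^3


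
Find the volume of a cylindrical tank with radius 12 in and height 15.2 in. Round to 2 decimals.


Shape: cylinder
Radius r = 12 in, Height h = 15.2 in
Formula: V = pi * r^2 * h
r^2 = 144
V = pi * 144 * 15.2
V = 2188.8 * pi
V = 6876.32
6876.32 in^3


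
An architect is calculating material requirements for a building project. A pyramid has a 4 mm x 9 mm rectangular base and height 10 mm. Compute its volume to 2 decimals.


Shape: rectangular pyramid
Base: 4 mm x 9 mm, Height h = 10 mm
Formula: V = (1/3) * base_area * h
base_area = 4 * 9 = 36
base_area * h = 36 * 10 = 360
V = 360 / 3
V = 120
120 mm^3


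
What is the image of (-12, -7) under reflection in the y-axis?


Transformation: reflection
Original point: (-12, -7)
Rule for reflection over the y-axis: (x, y) -> (-x, y)
Apply: (-12, -7) -> (12, -7)
(12, -7)


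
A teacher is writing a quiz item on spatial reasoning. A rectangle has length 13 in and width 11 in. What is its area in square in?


Shape: rectangle
Length l = 13 in, Width w = 11 in
Formula: A = l * w
A = 13 * 11
A = 143
143 in^2


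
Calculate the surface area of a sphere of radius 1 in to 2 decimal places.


Shape: sphere
Radius r = 1 in
Formula: SA = 4 * pi * r^2
r^2 = 1
SA = 4 * pi * 1
SA = 4 * pi
SA = 12.57
12.57 in^2


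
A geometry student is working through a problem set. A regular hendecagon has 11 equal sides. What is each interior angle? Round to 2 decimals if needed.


Shape: regular hendecagon (11 sides)
Formula: interior angle = (n - 2) * 180 / n
(n - 2) = 9
(n - 2) * 180 = 1620
angle = 1620 / 11
angle = 147.27
147.27 degrees


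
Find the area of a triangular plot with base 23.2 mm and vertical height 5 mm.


Shape: triangle
Base b = 23.2 mm, Height h = 5 mm
Formula: A = (1/2) * b * h
A = 0.5 * 23.2 * 5
A = 0.5 * 116
A = 58
58 mm^2


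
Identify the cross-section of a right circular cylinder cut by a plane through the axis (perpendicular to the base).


Solid: right circular cylinder
Cutting plane: through the axis (perpendicular to the base)
Visualize the intersection of the plane with the solid's surface.
The boundary of the cut region is a rectangle.
rectangle


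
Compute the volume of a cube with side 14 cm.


Shape: cube
Side s = 14 cm
Formula: V = s^3
V = 14 * 14 * 14
V = 196 * 14
V = 2744
2744 cm^3


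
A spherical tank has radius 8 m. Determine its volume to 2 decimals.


Shape: sphere
Radius r = 8 m
Formula: V = (4/3) * pi * r^3
r^3 = 512
(4/3) * 512 = 682.666667
V = 682.666667 * pi
V = 2144.66
2144.66 m^3


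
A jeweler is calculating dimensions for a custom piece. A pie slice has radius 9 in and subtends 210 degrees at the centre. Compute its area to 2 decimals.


Shape: circular sector
Radius r = 9 in, Angle = 210 degrees
Formula: A = (angle/360) * pi * r^2
r^2 = 81
Fraction of circle = 210/360
A = (210/360) * pi * 81
A = 47.25 * pi
A = 148.44
148.44 in^2


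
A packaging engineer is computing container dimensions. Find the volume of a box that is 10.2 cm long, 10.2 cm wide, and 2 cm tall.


Shape: rectangular prism
l = 10.2 cm, w = 10.2 cm, h = 2 cm
Formula: V = l * w * h
V = 10.2 * 10.2 * 2
V = 104.04 * 2
V = 208.08
208.08 cm^3


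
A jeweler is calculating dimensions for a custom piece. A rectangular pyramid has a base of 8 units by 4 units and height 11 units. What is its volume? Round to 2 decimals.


Shape: rectangular pyramid
Base: 8 units x 4 units, Height h = 11 units
Formula: V = (1/3) * base_area * h
base_area = 8 * 4 = 32
base_area * h = 32 * 11 = 352
V = 352 / 3
V = 117.33
117.33 units^3


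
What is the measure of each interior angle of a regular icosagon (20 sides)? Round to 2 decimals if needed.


Shape: regular icosagon (20 sides)
Formula: interior angle = (n - 2) * 180 / n
(n - 2) = 18
(n - 2) * 180 = 3240
angle = 3240 / 20
angle = 162
162 degrees


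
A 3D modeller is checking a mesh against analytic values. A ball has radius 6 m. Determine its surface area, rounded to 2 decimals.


Shape: sphere
Radius r = 6 m
Formula: SA = 4 * pi * r^2
r^2 = 36
SA = 4 * pi * 36
SA = 144 * pi
SA = 452.39
452.39 m^2


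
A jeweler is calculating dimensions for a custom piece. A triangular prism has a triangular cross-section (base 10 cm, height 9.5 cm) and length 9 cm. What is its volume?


Shape: triangular prism
Triangle base = 10 cm, triangle height = 9.5 cm, prism length L = 9 cm
Formula: V = (1/2 * b * h_tri) * L
Cross-section area = 0.5 * 10 * 9.5 = 47.5
V = 47.5 * 9
V = 427.5
427.5 cm^3


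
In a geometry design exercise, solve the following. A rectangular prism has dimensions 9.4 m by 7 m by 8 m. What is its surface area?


Shape: rectangular prism
l = 9.4 m, w = 7 m, h = 8 m
Formula: SA = 2(lw + lh + wh)
lw = 65.8, lh = 75.2, wh = 56
lw + lh + wh = 197
SA = 2 * 197
SA = 394
394 m^2


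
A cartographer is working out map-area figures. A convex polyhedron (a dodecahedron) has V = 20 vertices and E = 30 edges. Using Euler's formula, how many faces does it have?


Polyhedron: dodecahedron
Euler's formula for convex polyhedra: V - E + F = 2
Given: V = 20 vertices and E = 30 edges
Solve for F:
F = 2 + E - V = 2 + 30 - 20 = 12
12 faces


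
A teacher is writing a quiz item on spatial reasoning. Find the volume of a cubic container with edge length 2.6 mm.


Shape: cube
Side s = 2.6 mm
Formula: V = s^3
V = 2.6 * 2.6 * 2.6
V = 6.76 * 2.6
V = 17.576
17.576 mm^3


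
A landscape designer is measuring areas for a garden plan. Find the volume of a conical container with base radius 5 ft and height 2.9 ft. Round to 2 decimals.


Shape: cone
Radius r = 5 ft, Height h = 2.9 ft
Formula: V = (1/3) * pi * r^2 * h
r^2 = 25
pi * r^2 * h = pi * 25 * 2.9 = 72.5 * pi
V = 72.5 * pi / 3
V = 75.92
75.92 ft^3


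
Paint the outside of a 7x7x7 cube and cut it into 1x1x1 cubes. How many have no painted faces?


Large cube: 7 x 7 x 7, cut into unit cubes.
n = 7, so n - 2 = 5
Unpainted cubes form the interior (n - 2)^3 block.
(n - 2)^3 = 5^3 = 125
125 unit cubes


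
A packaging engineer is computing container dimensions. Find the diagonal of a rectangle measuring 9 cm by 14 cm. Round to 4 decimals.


Shape: rectangle (diagonal via Pythagoras)
Sides: 9 cm and 14 cm
Formula: d = sqrt(l^2 + w^2)
l^2 = 81, w^2 = 196
l^2 + w^2 = 277
d = sqrt(277)
d = 16.6433
16.6433 cm


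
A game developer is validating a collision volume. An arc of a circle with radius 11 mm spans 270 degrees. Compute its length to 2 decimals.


Shape: circular arc
Radius r = 11 mm, Angle = 270 degrees
Formula: L = (angle/360) * 2 * pi * r
2 * pi * r = 22 * pi
L = (270/360) * 22 * pi
L = 16.5 * pi
L = 51.84
51.84 mm


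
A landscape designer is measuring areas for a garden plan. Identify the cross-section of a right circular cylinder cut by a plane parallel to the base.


Solid: right circular cylinder
Cutting plane: parallel to the base
Visualize the intersection of the plane with the solid's surface.
The boundary of the cut region is a circle.
circle


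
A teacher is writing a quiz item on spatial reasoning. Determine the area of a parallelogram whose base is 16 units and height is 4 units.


Shape: parallelogram
Base b = 16 units, Height h = 4 units
Formula: A = b * h
A = 16 * 4
A = 64
64 units^2


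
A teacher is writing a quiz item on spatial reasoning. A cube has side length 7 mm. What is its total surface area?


Shape: cube
Side s = 7 mm
A cube has 6 square faces.
Formula: SA = 6 * s^2
s^2 = 49
SA = 6 * 49
SA = 294
294 mm^2


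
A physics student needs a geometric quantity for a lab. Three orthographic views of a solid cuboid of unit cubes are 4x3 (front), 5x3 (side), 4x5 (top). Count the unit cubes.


Orthographic views of a solid rectangular block:
Front view 4 x 3 -> length = 4, height = 3
Side view 5 x 3 -> width = 5, height = 3 (consistent)
Top view 4 x 5 -> confirms length = 4, width = 5
The block is 4 x 5 x 3.
Total unit cubes = 4 * 5 * 3 = 60
60 unit cubes


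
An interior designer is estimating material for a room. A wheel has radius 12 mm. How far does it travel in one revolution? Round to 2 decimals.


Shape: circle
Radius r = 12 mm
Formula: C = 2 * pi * r
C = 2 * pi * 12
C = 24 * pi
C = 75.4
75.4 mm


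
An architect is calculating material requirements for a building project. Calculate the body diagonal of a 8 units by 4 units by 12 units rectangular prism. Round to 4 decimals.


Shape: rectangular box (space diagonal)
l = 8 units, w = 4 units, h = 12 units
Visualize: the diagonal of the base, then a right triangle with that diagonal and the height.
Formula: d = sqrt(l^2 + w^2 + h^2)
l^2 + w^2 + h^2 = 64 + 16 + 144 = 224
d = sqrt(224)
d = 14.9666
14.9666 units


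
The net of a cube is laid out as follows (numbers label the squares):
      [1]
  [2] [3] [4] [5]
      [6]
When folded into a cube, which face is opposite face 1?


Net: cross layout. Take square 3 as the base (bottom).
Fold the four squares in the horizontal row up around 3: 2 -> left, 4 -> right, 5 wraps to the top.
Fold 1 and 6 up from 3: 1 -> back, 6 -> front.
Opposite pairs are therefore: (1, 6), (2, 4), (3, 5).
Face 1 is opposite face 6.
face 6


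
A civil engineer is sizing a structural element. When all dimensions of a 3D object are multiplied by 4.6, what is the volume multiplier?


Linear scale factor k = 4.6
Rule: under a linear scaling by k, volumes scale by k^3.
k^3 = 4.6 * 4.6 * 4.6
k^3 = 21.16 * 4.6
k^3 = 97.336
Volume scales by a factor of 97.336.
97.336 (dimensionless)


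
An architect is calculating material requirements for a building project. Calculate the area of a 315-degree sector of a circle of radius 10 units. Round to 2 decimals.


Shape: circular sector
Radius r = 10 units, Angle = 315 degrees
Formula: A = (angle/360) * pi * r^2
r^2 = 100
Fraction of circle = 315/360
A = (315/360) * pi * 100
A = 87.5 * pi
A = 274.89
274.89 units^2


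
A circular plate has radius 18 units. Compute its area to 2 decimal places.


Shape: circle
Radius r = 18 units
Formula: A = pi * r^2
r^2 = 18^2 = 324
A = pi * 324
A = 1017.88
1017.88 units^2


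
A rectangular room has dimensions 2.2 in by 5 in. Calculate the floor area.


Shape: rectangle
Length l = 2.2 in, Width w = 5 in
Formula: A = l * w
A = 2.2 * 5
A = 11
11 in^2


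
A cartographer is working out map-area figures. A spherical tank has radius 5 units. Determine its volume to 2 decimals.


Shape: sphere
Radius r = 5 units
Formula: V = (4/3) * pi * r^3
r^3 = 125
(4/3) * 125 = 166.666667
V = 166.666667 * pi
V = 523.6
523.6 units^3


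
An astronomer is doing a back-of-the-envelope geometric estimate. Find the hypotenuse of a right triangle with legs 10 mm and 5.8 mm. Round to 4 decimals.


Shape: right triangle
Legs a = 10 mm, b = 5.8 mm
Formula: c = sqrt(a^2 + b^2)
a^2 = 100, b^2 = 33.64
a^2 + b^2 = 133.64
c = sqrt(133.64)
c = 11.5603
11.5603 mm


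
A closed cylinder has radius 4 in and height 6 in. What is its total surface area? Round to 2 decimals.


Shape: closed cylinder
Radius r = 4 in, Height h = 6 in
Formula: SA = 2*pi*r^2 + 2*pi*r*h = 2*pi*r*(r + h)
r + h = 10
2 * r * (r + h) = 2 * 4 * 10 = 80
SA = 80 * pi
SA = 251.33
251.33 in^2


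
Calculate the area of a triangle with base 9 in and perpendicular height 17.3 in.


Shape: triangle
Base b = 9 in, Height h = 17.3 in
Formula: A = (1/2) * b * h
A = 0.5 * 9 * 17.3
A = 0.5 * 155.7
A = 77.85
77.85 in^2


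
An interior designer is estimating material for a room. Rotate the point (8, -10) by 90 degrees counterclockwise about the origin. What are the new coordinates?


Transformation: rotation about the origin
Original point: (8, -10)
Rule for 90 deg counterclockwise: (x, y) -> (-y, x)
Apply: (8, -10) -> (10, 8)
(10, 8)


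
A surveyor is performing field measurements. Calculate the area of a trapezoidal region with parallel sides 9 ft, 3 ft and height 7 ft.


Shape: trapezoid
Parallel sides a = 9 ft, b = 3 ft; Height h = 7 ft
Formula: A = (a + b) * h / 2
a + b = 9 + 3 = 12
A = 12 * 7 / 2
A = 84 / 2
A = 42
42 ft^2


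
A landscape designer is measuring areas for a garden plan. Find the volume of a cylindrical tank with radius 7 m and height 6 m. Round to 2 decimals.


Shape: cylinder
Radius r = 7 m, Height h = 6 m
Formula: V = pi * r^2 * h
r^2 = 49
V = pi * 49 * 6
V = 294 * pi
V = 923.63
923.63 m^3


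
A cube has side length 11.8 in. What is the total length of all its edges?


Shape: cube
Side s = 11.8 in
A cube has 12 edges, all equal.
Formula: total edge length = 12 * s
Total = 12 * 11.8
Total = 141.6
141.6 in


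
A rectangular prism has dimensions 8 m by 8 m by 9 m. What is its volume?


Shape: rectangular prism
l = 8 m, w = 8 m, h = 9 m
Formula: V = l * w * h
V = 8 * 8 * 9
V = 64 * 9
V = 576
576 m^3


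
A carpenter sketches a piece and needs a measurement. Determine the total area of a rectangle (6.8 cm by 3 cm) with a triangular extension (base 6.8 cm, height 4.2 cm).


Composite shape: rectangle + triangle
Rectangle area = 6.8 * 3 = 20.4
Triangle area = 0.5 * 6.8 * 4.2 = 14.28
Total = 20.4 + 14.28
Total = 34.68
34.68 cm^2


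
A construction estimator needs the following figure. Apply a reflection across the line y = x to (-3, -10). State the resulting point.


Transformation: reflection
Original point: (-3, -10)
Rule for reflection over y = x: (x, y) -> (y, x)
Apply: (-3, -10) -> (-10, -3)
(-10, -3)


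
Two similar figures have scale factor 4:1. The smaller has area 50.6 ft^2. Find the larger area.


Linear scale factor k = 4
Original area = 50.6 ft^2
Rule: under a linear scaling by k, areas scale by k^2.
k^2 = 4^2 = 16
New area = 50.6 * 16
New area = 809.6
809.6 ft^2


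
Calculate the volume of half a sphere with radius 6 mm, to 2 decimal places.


Shape: hemisphere (half of a sphere)
Radius r = 6 mm
Formula: V = (1/2) * (4/3) * pi * r^3 = (2/3) * pi * r^3
r^3 = 216
(2/3) * 216 = 144
V = 144 * pi
V = 452.39
452.39 mm^3


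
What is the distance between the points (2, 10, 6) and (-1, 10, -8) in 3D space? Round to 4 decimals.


3D distance between two points
P1 = (2, 10, 6), P2 = (-1, 10, -8)
Formula: d = sqrt((x2-x1)^2 + (y2-y1)^2 + (z2-z1)^2)
dx = -1 - 2 = -3
dy = 10 - 10 = 0
dz = -8 - 6 = -14
dx^2 + dy^2 + dz^2 = 9 + 0 + 196 = 205
d = sqrt(205)
d = 14.3178
14.3178 units


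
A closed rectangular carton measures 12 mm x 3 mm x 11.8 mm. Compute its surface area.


Shape: rectangular prism
l = 12 mm, w = 3 mm, h = 11.8 mm
Formula: SA = 2(lw + lh + wh)
lw = 36, lh = 141.6, wh = 35.4
lw + lh + wh = 213
SA = 2 * 213
SA = 426
426 mm^2


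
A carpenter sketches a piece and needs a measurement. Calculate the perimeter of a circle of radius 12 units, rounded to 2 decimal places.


Shape: circle
Radius r = 12 units
Formula: C = 2 * pi * r
C = 2 * pi * 12
C = 24 * pi
C = 75.4
75.4 units


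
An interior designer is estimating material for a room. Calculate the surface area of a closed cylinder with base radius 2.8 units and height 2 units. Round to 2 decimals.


Shape: closed cylinder
Radius r = 2.8 units, Height h = 2 units
Formula: SA = 2*pi*r^2 + 2*pi*r*h = 2*pi*r*(r + h)
r + h = 4.8
2 * r * (r + h) = 2 * 2.8 * 4.8 = 26.88
SA = 26.88 * pi
SA = 84.45
84.45 units^2


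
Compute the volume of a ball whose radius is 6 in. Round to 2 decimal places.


Shape: sphere
Radius r = 6 in
Formula: V = (4/3) * pi * r^3
r^3 = 216
(4/3) * 216 = 288
V = 288 * pi
V = 904.78
904.78 in^3


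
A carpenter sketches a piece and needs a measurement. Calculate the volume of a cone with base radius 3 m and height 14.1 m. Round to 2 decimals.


Shape: cone
Radius r = 3 m, Height h = 14.1 m
Formula: V = (1/3) * pi * r^2 * h
r^2 = 9
pi * r^2 * h = pi * 9 * 14.1 = 126.9 * pi
V = 126.9 * pi / 3
V = 132.89
132.89 m^3


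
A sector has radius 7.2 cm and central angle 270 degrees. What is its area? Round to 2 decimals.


Shape: circular sector
Radius r = 7.2 cm, Angle = 270 degrees
Formula: A = (angle/360) * pi * r^2
r^2 = 51.84
Fraction of circle = 270/360
A = (270/360) * pi * 51.84
A = 38.88 * pi
A = 122.15
122.15 cm^2


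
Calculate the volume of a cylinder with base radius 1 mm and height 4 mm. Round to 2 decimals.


Shape: cylinder
Radius r = 1 mm, Height h = 4 mm
Formula: V = pi * r^2 * h
r^2 = 1
V = pi * 1 * 4
V = 4 * pi
V = 12.57
12.57 mm^3


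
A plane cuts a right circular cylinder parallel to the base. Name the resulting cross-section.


Solid: right circular cylinder
Cutting plane: parallel to the base
Visualize the intersection of the plane with the solid's surface.
The boundary of the cut region is a circle.
circle


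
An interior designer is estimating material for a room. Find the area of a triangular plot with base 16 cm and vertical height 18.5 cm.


Shape: triangle
Base b = 16 cm, Height h = 18.5 cm
Formula: A = (1/2) * b * h
A = 0.5 * 16 * 18.5
A = 0.5 * 296
A = 148
148 cm^2


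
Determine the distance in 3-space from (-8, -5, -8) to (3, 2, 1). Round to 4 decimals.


3D distance between two points
P1 = (-8, -5, -8), P2 = (3, 2, 1)
Formula: d = sqrt((x2-x1)^2 + (y2-y1)^2 + (z2-z1)^2)
dx = 3 - -8 = 11
dy = 2 - -5 = 7
dz = 1 - -8 = 9
dx^2 + dy^2 + dz^2 = 121 + 49 + 81 = 251
d = sqrt(251)
d = 15.843
15.843 units


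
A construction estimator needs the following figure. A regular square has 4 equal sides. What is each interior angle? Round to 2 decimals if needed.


Shape: regular square (4 sides)
Formula: interior angle = (n - 2) * 180 / n
(n - 2) = 2
(n - 2) * 180 = 360
angle = 360 / 4
angle = 90
90 degrees


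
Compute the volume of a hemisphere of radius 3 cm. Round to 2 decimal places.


Shape: hemisphere (half of a sphere)
Radius r = 3 cm
Formula: V = (1/2) * (4/3) * pi * r^3 = (2/3) * pi * r^3
r^3 = 27
(2/3) * 27 = 18
V = 18 * pi
V = 56.55
56.55 cm^3


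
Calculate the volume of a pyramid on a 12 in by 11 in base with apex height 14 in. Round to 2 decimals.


Shape: rectangular pyramid
Base: 12 in x 11 in, Height h = 14 in
Formula: V = (1/3) * base_area * h
base_area = 12 * 11 = 132
base_area * h = 132 * 14 = 1848
V = 1848 / 3
V = 616
616 in^3


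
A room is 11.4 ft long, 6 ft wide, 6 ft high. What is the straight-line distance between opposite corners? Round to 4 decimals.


Shape: rectangular box (space diagonal)
l = 11.4 ft, w = 6 ft, h = 6 ft
Visualize: the diagonal of the base, then a right triangle with that diagonal and the height.
Formula: d = sqrt(l^2 + w^2 + h^2)
l^2 + w^2 + h^2 = 129.96 + 36 + 36 = 201.96
d = sqrt(201.96)
d = 14.2113
14.2113 ft


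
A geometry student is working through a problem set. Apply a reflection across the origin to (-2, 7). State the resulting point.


Transformation: reflection
Original point: (-2, 7)
Rule for reflection through the origin: (x, y) -> (-x, -y)
Apply: (-2, 7) -> (2, -7)
(2, -7)


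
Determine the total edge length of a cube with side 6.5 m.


Shape: cube
Side s = 6.5 m
A cube has 12 edges, all equal.
Formula: total edge length = 12 * s
Total = 12 * 6.5
Total = 78
78 m


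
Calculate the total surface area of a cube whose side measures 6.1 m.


Shape: cube
Side s = 6.1 m
A cube has 6 square faces.
Formula: SA = 6 * s^2
s^2 = 37.21
SA = 6 * 37.21
SA = 223.26
223.26 m^2


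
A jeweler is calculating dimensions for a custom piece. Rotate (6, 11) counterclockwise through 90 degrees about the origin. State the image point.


Transformation: rotation about the origin
Original point: (6, 11)
Rule for 90 deg counterclockwise: (x, y) -> (-y, x)
Apply: (6, 11) -> (-11, 6)
(-11, 6)


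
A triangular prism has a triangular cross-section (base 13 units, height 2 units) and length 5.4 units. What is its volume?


Shape: triangular prism
Triangle base = 13 units, triangle height = 2 units, prism length L = 5.4 units
Formula: V = (1/2 * b * h_tri) * L
Cross-section area = 0.5 * 13 * 2 = 13
V = 13 * 5.4
V = 70.2
70.2 units^3


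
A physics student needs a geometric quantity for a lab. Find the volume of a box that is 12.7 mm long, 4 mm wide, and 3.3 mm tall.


Shape: rectangular prism
l = 12.7 mm, w = 4 mm, h = 3.3 mm
Formula: V = l * w * h
V = 12.7 * 4 * 3.3
V = 50.8 * 3.3
V = 167.64
167.64 mm^3


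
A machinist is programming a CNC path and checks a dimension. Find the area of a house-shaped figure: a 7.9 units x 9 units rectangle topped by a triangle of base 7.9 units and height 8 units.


Composite shape: rectangle + triangle
Rectangle area = 7.9 * 9 = 71.1
Triangle area = 0.5 * 7.9 * 8 = 31.6
Total = 71.1 + 31.6
Total = 102.7
102.7 units^2


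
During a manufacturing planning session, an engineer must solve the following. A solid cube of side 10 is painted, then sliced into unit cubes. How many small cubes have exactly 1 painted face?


Large cube: 10 x 10 x 10, cut into unit cubes.
n = 10, so n - 2 = 8
Cubes with 1 painted face lie in the interior of each face.
A cube has 6 faces; each contributes (n - 2)^2 = 64 such cubes.
Count = 6 * 64 = 384
384 unit cubes


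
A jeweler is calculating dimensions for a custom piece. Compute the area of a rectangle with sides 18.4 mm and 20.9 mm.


Shape: rectangle
Length l = 18.4 mm, Width w = 20.9 mm
Formula: A = l * w
A = 18.4 * 20.9
A = 384.56
384.56 mm^2


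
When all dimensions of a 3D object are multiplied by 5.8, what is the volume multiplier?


Linear scale factor k = 5.8
Rule: under a linear scaling by k, volumes scale by k^3.
k^3 = 5.8 * 5.8 * 5.8
k^3 = 33.64 * 5.8
k^3 = 195.112
Volume scales by a factor of 195.112.
195.112 (dimensionless)


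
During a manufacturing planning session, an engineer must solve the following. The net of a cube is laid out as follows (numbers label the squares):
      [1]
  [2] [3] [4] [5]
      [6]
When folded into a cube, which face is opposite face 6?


Net: cross layout. Take square 3 as the base (bottom).
Fold the four squares in the horizontal row up around 3: 2 -> left, 4 -> right, 5 wraps to the top.
Fold 1 and 6 up from 3: 1 -> back, 6 -> front.
Opposite pairs are therefore: (1, 6), (2, 4), (3, 5).
Face 6 is opposite face 1.
face 1


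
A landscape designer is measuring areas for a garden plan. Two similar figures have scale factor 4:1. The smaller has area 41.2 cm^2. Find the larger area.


Linear scale factor k = 4
Original area = 41.2 cm^2
Rule: under a linear scaling by k, areas scale by k^2.
k^2 = 4^2 = 16
New area = 41.2 * 16
New area = 659.2
659.2 cm^2


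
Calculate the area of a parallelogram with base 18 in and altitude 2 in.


Shape: parallelogram
Base b = 18 in, Height h = 2 in
Formula: A = b * h
A = 18 * 2
A = 36
36 in^2


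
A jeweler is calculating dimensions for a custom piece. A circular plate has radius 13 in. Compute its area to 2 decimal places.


Shape: circle
Radius r = 13 in
Formula: A = pi * r^2
r^2 = 13^2 = 169
A = pi * 169
A = 530.93
530.93 in^2


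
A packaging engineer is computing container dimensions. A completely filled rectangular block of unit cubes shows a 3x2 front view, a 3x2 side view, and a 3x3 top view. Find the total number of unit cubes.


Orthographic views of a solid rectangular block:
Front view 3 x 2 -> length = 3, height = 2
Side view 3 x 2 -> width = 3, height = 2 (consistent)
Top view 3 x 3 -> confirms length = 3, width = 3
The block is 3 x 3 x 2.
Total unit cubes = 3 * 3 * 2 = 18
18 unit cubes


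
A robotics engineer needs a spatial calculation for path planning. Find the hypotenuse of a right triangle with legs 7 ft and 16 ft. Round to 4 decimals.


Shape: right triangle
Legs a = 7 ft, b = 16 ft
Formula: c = sqrt(a^2 + b^2)
a^2 = 49, b^2 = 256
a^2 + b^2 = 305
c = sqrt(305)
c = 17.4642
17.4642 ft


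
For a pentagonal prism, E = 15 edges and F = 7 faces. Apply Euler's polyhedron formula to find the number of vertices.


Polyhedron: pentagonal prism
Euler's formula for convex polyhedra: V - E + F = 2
Given: E = 15 edges and F = 7 faces
Solve for V:
V = 2 + E - F = 2 + 15 - 7 = 10
10 vertices


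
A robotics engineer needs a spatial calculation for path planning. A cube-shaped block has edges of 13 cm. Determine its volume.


Shape: cube
Side s = 13 cm
Formula: V = s^3
V = 13 * 13 * 13
V = 169 * 13
V = 2197
2197 cm^3


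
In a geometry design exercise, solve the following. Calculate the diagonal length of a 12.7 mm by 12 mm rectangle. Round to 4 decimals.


Shape: rectangle (diagonal via Pythagoras)
Sides: 12.7 mm and 12 mm
Formula: d = sqrt(l^2 + w^2)
l^2 = 161.29, w^2 = 144
l^2 + w^2 = 305.29
d = sqrt(305.29)
d = 17.4725
17.4725 mm


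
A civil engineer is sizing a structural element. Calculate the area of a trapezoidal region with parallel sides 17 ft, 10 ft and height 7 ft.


Shape: trapezoid
Parallel sides a = 17 ft, b = 10 ft; Height h = 7 ft
Formula: A = (a + b) * h / 2
a + b = 17 + 10 = 27
A = 27 * 7 / 2
A = 189 / 2
A = 94.5
94.5 ft^2


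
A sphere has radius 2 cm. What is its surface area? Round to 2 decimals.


Shape: sphere
Radius r = 2 cm
Formula: SA = 4 * pi * r^2
r^2 = 4
SA = 4 * pi * 4
SA = 16 * pi
SA = 50.27
50.27 cm^2


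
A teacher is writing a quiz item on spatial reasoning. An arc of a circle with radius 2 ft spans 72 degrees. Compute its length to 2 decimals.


Shape: circular arc
Radius r = 2 ft, Angle = 72 degrees
Formula: L = (angle/360) * 2 * pi * r
2 * pi * r = 4 * pi
L = (72/360) * 4 * pi
L = 0.8 * pi
L = 2.51
2.51 ft


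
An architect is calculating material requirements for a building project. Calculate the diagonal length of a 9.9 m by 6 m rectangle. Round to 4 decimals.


Shape: rectangle (diagonal via Pythagoras)
Sides: 9.9 m and 6 m
Formula: d = sqrt(l^2 + w^2)
l^2 = 98.01, w^2 = 36
l^2 + w^2 = 134.01
d = sqrt(134.01)
d = 11.5763
11.5763 m


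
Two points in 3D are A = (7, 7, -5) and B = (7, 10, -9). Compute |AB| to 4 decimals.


3D distance between two points
P1 = (7, 7, -5), P2 = (7, 10, -9)
Formula: d = sqrt((x2-x1)^2 + (y2-y1)^2 + (z2-z1)^2)
dx = 7 - 7 = 0
dy = 10 - 7 = 3
dz = -9 - -5 = -4
dx^2 + dy^2 + dz^2 = 0 + 9 + 16 = 25
d = sqrt(25)
d = 5.0
5 units


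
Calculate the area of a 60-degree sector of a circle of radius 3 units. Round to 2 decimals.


Shape: circular sector
Radius r = 3 units, Angle = 60 degrees
Formula: A = (angle/360) * pi * r^2
r^2 = 9
Fraction of circle = 60/360
A = (60/360) * pi * 9
A = 1.5 * pi
A = 4.71
4.71 units^2


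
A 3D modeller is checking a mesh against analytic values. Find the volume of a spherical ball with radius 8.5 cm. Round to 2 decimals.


Shape: sphere
Radius r = 8.5 cm
Formula: V = (4/3) * pi * r^3
r^3 = 614.125
(4/3) * 614.125 = 818.833333
V = 818.833333 * pi
V = 2572.44
2572.44 cm^3


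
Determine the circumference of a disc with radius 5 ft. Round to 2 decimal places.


Shape: circle
Radius r = 5 ft
Formula: C = 2 * pi * r
C = 2 * pi * 5
C = 10 * pi
C = 31.42
31.42 ft


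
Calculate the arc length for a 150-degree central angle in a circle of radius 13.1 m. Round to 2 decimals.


Shape: circular arc
Radius r = 13.1 m, Angle = 150 degrees
Formula: L = (angle/360) * 2 * pi * r
2 * pi * r = 26.2 * pi
L = (150/360) * 26.2 * pi
L = 10.916667 * pi
L = 34.3
34.3 m


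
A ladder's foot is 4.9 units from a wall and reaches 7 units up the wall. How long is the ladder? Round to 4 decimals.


Shape: right triangle
Legs a = 4.9 units, b = 7 units
Formula: c = sqrt(a^2 + b^2)
a^2 = 24.01, b^2 = 49
a^2 + b^2 = 73.01
c = sqrt(73.01)
c = 8.5446
8.5446 units


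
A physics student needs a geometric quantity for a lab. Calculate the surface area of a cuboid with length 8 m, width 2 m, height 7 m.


Shape: rectangular prism
l = 8 m, w = 2 m, h = 7 m
Formula: SA = 2(lw + lh + wh)
lw = 16, lh = 56, wh = 14
lw + lh + wh = 86
SA = 2 * 86
SA = 172
172 m^2


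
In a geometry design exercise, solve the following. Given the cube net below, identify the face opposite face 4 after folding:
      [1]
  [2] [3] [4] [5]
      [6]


Net: cross layout. Take square 3 as the base (bottom).
Fold the four squares in the horizontal row up around 3: 2 -> left, 4 -> right, 5 wraps to the top.
Fold 1 and 6 up from 3: 1 -> back, 6 -> front.
Opposite pairs are therefore: (1, 6), (2, 4), (3, 5).
Face 4 is opposite face 2.
face 2


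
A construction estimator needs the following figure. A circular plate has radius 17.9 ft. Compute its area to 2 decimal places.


Shape: circle
Radius r = 17.9 ft
Formula: A = pi * r^2
r^2 = 17.9^2 = 320.41
A = pi * 320.41
A = 1006.6
1006.6 ft^2


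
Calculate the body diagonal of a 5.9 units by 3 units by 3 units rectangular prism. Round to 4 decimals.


Shape: rectangular box (space diagonal)
l = 5.9 units, w = 3 units, h = 3 units
Visualize: the diagonal of the base, then a right triangle with that diagonal and the height.
Formula: d = sqrt(l^2 + w^2 + h^2)
l^2 + w^2 + h^2 = 34.81 + 9 + 9 = 52.81
d = sqrt(52.81)
d = 7.267
7.267 units


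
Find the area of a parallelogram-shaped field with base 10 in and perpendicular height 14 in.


Shape: parallelogram
Base b = 10 in, Height h = 14 in
Formula: A = b * h
A = 10 * 14
A = 140
140 in^2


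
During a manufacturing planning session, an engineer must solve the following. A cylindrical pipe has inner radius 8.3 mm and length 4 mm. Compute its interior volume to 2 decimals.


Shape: cylinder
Radius r = 8.3 mm, Height h = 4 mm
Formula: V = pi * r^2 * h
r^2 = 68.89
V = pi * 68.89 * 4
V = 275.56 * pi
V = 865.7
865.7 mm^3


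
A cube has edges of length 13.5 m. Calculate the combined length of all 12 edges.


Shape: cube
Side s = 13.5 m
A cube has 12 edges, all equal.
Formula: total edge length = 12 * s
Total = 12 * 13.5
Total = 162
162 m


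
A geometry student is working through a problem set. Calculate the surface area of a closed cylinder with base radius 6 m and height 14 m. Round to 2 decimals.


Shape: closed cylinder
Radius r = 6 m, Height h = 14 m
Formula: SA = 2*pi*r^2 + 2*pi*r*h = 2*pi*r*(r + h)
r + h = 20
2 * r * (r + h) = 2 * 6 * 20 = 240
SA = 240 * pi
SA = 753.98
753.98 m^2


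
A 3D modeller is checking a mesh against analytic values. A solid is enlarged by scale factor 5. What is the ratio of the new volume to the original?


Linear scale factor k = 5
Rule: under a linear scaling by k, volumes scale by k^3.
k^3 = 5 * 5 * 5
k^3 = 25 * 5
k^3 = 125
Volume scales by a factor of 125.
125 (dimensionless)


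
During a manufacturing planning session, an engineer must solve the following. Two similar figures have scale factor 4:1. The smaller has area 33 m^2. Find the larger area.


Linear scale factor k = 4
Original area = 33 m^2
Rule: under a linear scaling by k, areas scale by k^2.
k^2 = 4^2 = 16
New area = 33 * 16
New area = 528
528 m^2


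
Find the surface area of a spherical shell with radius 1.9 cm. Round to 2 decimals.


Shape: sphere
Radius r = 1.9 cm
Formula: SA = 4 * pi * r^2
r^2 = 3.61
SA = 4 * pi * 3.61
SA = 14.44 * pi
SA = 45.36
45.36 cm^2


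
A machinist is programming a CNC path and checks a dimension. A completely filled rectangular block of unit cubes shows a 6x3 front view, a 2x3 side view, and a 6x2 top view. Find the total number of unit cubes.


Orthographic views of a solid rectangular block:
Front view 6 x 3 -> length = 6, height = 3
Side view 2 x 3 -> width = 2, height = 3 (consistent)
Top view 6 x 2 -> confirms length = 6, width = 2
The block is 6 x 2 x 3.
Total unit cubes = 6 * 2 * 3 = 36
36 unit cubes


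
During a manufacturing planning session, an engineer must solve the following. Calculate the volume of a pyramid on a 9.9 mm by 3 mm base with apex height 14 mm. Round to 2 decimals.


Shape: rectangular pyramid
Base: 9.9 mm x 3 mm, Height h = 14 mm
Formula: V = (1/3) * base_area * h
base_area = 9.9 * 3 = 29.7
base_area * h = 29.7 * 14 = 415.8
V = 415.8 / 3
V = 138.6
138.6 mm^3


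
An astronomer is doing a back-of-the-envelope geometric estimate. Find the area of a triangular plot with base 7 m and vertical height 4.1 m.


Shape: triangle
Base b = 7 m, Height h = 4.1 m
Formula: A = (1/2) * b * h
A = 0.5 * 7 * 4.1
A = 0.5 * 28.7
A = 14.35
14.35 m^2


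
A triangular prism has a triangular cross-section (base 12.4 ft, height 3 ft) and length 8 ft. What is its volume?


Shape: triangular prism
Triangle base = 12.4 ft, triangle height = 3 ft, prism length L = 8 ft
Formula: V = (1/2 * b * h_tri) * L
Cross-section area = 0.5 * 12.4 * 3 = 18.6
V = 18.6 * 8
V = 148.8
148.8 ft^3


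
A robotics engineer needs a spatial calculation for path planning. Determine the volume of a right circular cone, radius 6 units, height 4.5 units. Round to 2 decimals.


Shape: cone
Radius r = 6 units, Height h = 4.5 units
Formula: V = (1/3) * pi * r^2 * h
r^2 = 36
pi * r^2 * h = pi * 36 * 4.5 = 162 * pi
V = 162 * pi / 3
V = 169.65
169.65 units^3


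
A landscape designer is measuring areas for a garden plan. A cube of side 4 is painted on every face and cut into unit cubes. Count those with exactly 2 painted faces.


Large cube: 4 x 4 x 4, cut into unit cubes.
n = 4, so n - 2 = 2
Cubes with 2 painted faces lie along the edges, excluding corners.
A cube has 12 edges; each contributes (n - 2) = 2 such cubes.
Count = 12 * 2 = 24
24 unit cubes


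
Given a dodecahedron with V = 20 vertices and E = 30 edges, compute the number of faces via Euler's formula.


Polyhedron: dodecahedron
Euler's formula for convex polyhedra: V - E + F = 2
Given: V = 20 vertices and E = 30 edges
Solve for F:
F = 2 + E - V = 2 + 30 - 20 = 12
12 faces


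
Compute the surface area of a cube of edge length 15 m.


Shape: cube
Side s = 15 m
A cube has 6 square faces.
Formula: SA = 6 * s^2
s^2 = 225
SA = 6 * 225
SA = 1350
1350 m^2


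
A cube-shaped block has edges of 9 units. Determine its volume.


Shape: cube
Side s = 9 units
Formula: V = s^3
V = 9 * 9 * 9
V = 81 * 9
V = 729
729 units^3


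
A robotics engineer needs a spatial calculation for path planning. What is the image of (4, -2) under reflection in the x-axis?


Transformation: reflection
Original point: (4, -2)
Rule for reflection over the x-axis: (x, y) -> (x, -y)
Apply: (4, -2) -> (4, 2)
(4, 2)


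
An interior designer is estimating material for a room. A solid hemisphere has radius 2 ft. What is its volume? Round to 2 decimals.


Shape: hemisphere (half of a sphere)
Radius r = 2 ft
Formula: V = (1/2) * (4/3) * pi * r^3 = (2/3) * pi * r^3
r^3 = 8
(2/3) * 8 = 5.333333
V = 5.333333 * pi
V = 16.76
16.76 ft^3
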